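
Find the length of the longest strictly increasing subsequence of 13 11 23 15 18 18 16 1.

One longest increasing subsequence is 13, 15, 18 (positions 1,4,5), of length 3; no longer one exists.

3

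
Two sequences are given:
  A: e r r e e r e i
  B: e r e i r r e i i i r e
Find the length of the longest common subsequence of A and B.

6

Backtracking the LCS table gives one alignment: e (A1,B3) → r (A2,B5) → r (A3,B6) → e (A4,B7) → r (A6,B11) → e (A7,B12).
So the longest common subsequence has length 6.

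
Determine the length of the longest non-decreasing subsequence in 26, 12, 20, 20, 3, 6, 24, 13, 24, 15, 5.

5

One longest non-decreasing subsequence is 12, 20, 20, 24, 24 (positions 2,3,4,7,9), of length 5; no longer one exists.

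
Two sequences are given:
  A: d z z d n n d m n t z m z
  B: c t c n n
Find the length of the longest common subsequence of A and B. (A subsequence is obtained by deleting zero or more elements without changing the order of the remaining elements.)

A longest common subsequence is nn (length 2); the LCS DP confirms no longer common subsequence exists.

2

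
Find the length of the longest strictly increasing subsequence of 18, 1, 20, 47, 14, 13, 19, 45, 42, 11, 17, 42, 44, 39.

5

One longest increasing subsequence is 1, 14, 19, 42, 44 (positions 2,5,7,9,13), of length 5; no longer one exists.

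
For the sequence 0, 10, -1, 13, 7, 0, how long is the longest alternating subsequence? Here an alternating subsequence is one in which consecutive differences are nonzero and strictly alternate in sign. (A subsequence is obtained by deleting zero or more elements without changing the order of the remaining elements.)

5

Track the best alternating length ending on an up-step vs a down-step at each position: up/down = 1/1, 2/1, 1/3, 4/1, 4/5, 4/5.
The maximum over both is 5; one such subsequence is 0, 10, -1, 13, 7.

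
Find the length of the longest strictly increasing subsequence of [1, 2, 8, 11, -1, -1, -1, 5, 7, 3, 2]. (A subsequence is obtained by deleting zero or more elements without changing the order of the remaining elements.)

Let dp[i] be the longest increasing subsequence ending at position i. Then dp = [1, 2, 3, 4, 1, 1, 1, 3, 4, 3, 2].
The maximum is 4; one witness is 1, 2, 8, 11 at positions 1,2,3,4.

4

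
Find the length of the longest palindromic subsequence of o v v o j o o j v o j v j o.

10

One longest palindromic subsequence is ovojoojovo (positions 1,3,4,5,6,7,8,10,12,14); it reads the same forward and backward, and the interval DP gives dp[1][14] = 10.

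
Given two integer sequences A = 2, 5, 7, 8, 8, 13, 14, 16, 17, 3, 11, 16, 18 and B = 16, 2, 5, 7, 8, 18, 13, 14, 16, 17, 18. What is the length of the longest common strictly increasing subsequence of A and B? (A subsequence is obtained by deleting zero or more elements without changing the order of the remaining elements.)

9

A longest common strictly increasing subsequence is 2, 5, 7, 8, 13, 14, 16, 17, 18 (length 9); it appears in order in both A and B, and no longer such subsequence exists.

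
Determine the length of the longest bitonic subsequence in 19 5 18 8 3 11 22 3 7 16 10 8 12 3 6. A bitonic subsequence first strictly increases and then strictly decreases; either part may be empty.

One longest bitonic subsequence is 5, 8, 11, 22, 16, 10, 8, 6 (positions 2,4,6,7,10,11,12,15): it rises to 22 then falls. Length 8 is optimal.

8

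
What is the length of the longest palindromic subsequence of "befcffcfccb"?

8

One longest palindromic subsequence is bfcffcfb (positions 1,3,4,5,6,7,8,11); it reads the same forward and backward, and the interval DP gives dp[1][11] = 8.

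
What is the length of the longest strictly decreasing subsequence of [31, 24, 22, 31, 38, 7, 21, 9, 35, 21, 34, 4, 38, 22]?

6

Let dp[i] be the longest decreasing subsequence ending at position i. Then dp = [1, 2, 3, 1, 1, 4, 4, 5, 2, 4, 3, 6, 1, 4].
The maximum is 6; one witness is 31, 24, 22, 21, 9, 4 at positions 1,2,3,7,8,12.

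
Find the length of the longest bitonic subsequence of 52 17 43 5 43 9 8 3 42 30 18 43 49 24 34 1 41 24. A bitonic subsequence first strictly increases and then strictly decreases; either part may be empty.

7

Let inc[i] be the LIS ending at i and dec[i] the longest strictly decreasing subsequence starting at i. inc = [1, 1, 2, 1, 2, 2, 2, 1, 3, 3, 3, 4, 5, 4, 5, 1, 6, 4], dec = [6, 5, 5, 3, 5, 4, 3, 2, 4, 3, 2, 3, 3, 2, 2, 1, 2, 1].
max_i inc[i]+dec[i]−1 = 7, with one witness 5, 9, 42, 43, 49, 41, 24.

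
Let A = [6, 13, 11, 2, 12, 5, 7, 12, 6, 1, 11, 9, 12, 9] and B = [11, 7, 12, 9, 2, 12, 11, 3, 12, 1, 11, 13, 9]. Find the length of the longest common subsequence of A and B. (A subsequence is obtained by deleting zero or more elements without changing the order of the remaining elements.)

Backtracking the LCS table gives one alignment: 11 (A3,B1) → 2 (A4,B5) → 12 (A5,B6) → 12 (A8,B9) → 1 (A10,B10) → 11 (A11,B11) → 9 (A14,B13).
So the longest common subsequence has length 7.

7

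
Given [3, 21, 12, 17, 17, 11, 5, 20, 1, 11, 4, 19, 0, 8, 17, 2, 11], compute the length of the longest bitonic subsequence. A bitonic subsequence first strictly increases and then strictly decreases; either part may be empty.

One longest bitonic subsequence is 3, 21, 17, 11, 5, 4, 2 (positions 1,2,5,6,7,11,16): it rises to 21 then falls. Length 7 is optimal.

7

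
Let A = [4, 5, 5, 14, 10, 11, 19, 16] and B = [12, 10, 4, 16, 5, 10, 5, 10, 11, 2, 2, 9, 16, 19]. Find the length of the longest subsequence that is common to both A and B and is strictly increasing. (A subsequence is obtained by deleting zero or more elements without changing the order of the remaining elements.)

A longest common strictly increasing subsequence is 4, 5, 10, 11, 16 (length 5); it appears in order in both A and B, and no longer such subsequence exists.

5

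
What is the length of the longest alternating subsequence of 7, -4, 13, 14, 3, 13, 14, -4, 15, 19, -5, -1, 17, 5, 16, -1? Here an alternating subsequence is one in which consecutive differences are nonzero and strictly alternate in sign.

12

Track the best alternating length ending on an up-step vs a down-step at each position: up/down = 1/1, 1/2, 3/1, 3/1, 3/4, 5/4, 5/1, 1/6, 7/1, 7/1, 1/8, 9/8, 9/8, 9/10, 11/10, 9/12.
The maximum over both is 12; one such subsequence is 7, -4, 13, 3, 13, -4, 15, -5, 17, 5, 16, -1.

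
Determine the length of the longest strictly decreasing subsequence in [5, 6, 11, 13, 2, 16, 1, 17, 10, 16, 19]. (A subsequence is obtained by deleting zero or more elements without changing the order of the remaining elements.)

3

Let dp[i] be the longest decreasing subsequence ending at position i. Then dp = [1, 1, 1, 1, 2, 1, 3, 1, 2, 2, 1].
The maximum is 3; one witness is 5, 2, 1 at positions 1,5,7.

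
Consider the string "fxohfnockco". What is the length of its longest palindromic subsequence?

One longest palindromic subsequence is ockco (positions 3,8,9,10,11); it reads the same forward and backward, and the interval DP gives dp[1][11] = 5.

5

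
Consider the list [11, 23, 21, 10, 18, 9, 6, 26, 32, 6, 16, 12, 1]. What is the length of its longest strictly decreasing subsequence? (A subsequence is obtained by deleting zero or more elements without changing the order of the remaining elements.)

6

Let dp[i] be the longest decreasing subsequence ending at position i. Then dp = [1, 1, 2, 3, 3, 4, 5, 1, 1, 5, 4, 5, 6].
The maximum is 6; one witness is 23, 21, 10, 9, 6, 1 at positions 2,3,4,6,7,13.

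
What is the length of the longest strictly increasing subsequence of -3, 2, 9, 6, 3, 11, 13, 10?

5

Let dp[i] be the longest increasing subsequence ending at position i. Then dp = [1, 2, 3, 3, 3, 4, 5, 4].
The maximum is 5; one witness is -3, 2, 9, 11, 13 at positions 1,2,3,6,7.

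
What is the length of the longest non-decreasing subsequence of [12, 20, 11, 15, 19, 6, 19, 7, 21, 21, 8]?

6

One longest non-decreasing subsequence is 12, 15, 19, 19, 21, 21 (positions 1,4,5,7,9,10), of length 6; no longer one exists.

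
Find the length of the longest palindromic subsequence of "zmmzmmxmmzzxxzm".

One longest palindromic subsequence is mzmmxmmzm (positions 2,4,5,6,7,8,9,14,15); it reads the same forward and backward, and the interval DP gives dp[1][15] = 9.

9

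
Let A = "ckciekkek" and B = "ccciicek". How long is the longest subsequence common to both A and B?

5

Backtracking the LCS table gives one alignment: c (A1,B2) → c (A3,B3) → i (A4,B5) → e (A8,B7) → k (A9,B8).
So the longest common subsequence has length 5.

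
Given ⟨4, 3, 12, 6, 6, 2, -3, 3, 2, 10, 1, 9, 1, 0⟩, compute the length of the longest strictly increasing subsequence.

3

One longest increasing subsequence is 4, 6, 10 (positions 1,4,10), of length 3; no longer one exists.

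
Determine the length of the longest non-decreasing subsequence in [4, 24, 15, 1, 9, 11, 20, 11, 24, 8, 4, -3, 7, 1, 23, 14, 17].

One longest non-decreasing subsequence is 4, 9, 11, 11, 14, 17 (positions 1,5,6,8,16,17), of length 6; no longer one exists.

6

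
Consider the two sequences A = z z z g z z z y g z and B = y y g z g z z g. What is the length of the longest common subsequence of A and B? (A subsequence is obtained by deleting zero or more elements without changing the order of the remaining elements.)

A longest common subsequence is zgzzg (length 5); the LCS DP confirms no longer common subsequence exists.

5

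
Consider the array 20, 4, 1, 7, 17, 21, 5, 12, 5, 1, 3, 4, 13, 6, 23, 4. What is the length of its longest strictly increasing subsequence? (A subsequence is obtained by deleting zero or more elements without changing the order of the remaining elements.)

5

Let dp[i] be the longest increasing subsequence ending at position i. Then dp = [1, 1, 1, 2, 3, 4, 2, 3, 2, 1, 2, 3, 4, 4, 5, 3].
The maximum is 5; one witness is 4, 7, 17, 21, 23 at positions 2,4,5,6,15.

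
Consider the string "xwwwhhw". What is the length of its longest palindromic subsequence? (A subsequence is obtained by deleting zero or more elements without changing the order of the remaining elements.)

Using dp[i][j] = 2 + dp[i+1][j−1] if the ends match, else max(dp[i+1][j], dp[i][j−1]):
dp[1][7] = 4. A witness is whhw at positions 2,5,6,7.

4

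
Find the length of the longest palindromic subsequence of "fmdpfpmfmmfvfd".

8

Using dp[i][j] = 2 + dp[i+1][j−1] if the ends match, else max(dp[i+1][j], dp[i][j−1]):
dp[1][14] = 8. A witness is dffmmffd at positions 3,5,8,9,10,11,13,14.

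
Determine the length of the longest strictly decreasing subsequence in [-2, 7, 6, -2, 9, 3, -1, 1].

Let dp[i] be the longest decreasing subsequence ending at position i. Then dp = [1, 1, 2, 3, 1, 3, 4, 4].
The maximum is 4; one witness is 7, 6, 3, -1 at positions 2,3,6,7.

4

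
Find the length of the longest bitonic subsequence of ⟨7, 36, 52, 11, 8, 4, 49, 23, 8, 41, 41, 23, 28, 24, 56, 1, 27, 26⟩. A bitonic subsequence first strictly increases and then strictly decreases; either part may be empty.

One longest bitonic subsequence is 7, 36, 52, 49, 41, 28, 27, 26 (positions 1,2,3,7,11,13,17,18): it rises to 52 then falls. Length 8 is optimal.

8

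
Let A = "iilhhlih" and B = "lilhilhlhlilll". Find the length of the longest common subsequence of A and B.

7

Backtracking the LCS table gives one alignment: i (A1,B2) → i (A2,B5) → l (A3,B6) → h (A4,B7) → h (A5,B9) → l (A6,B10) → i (A7,B11).
So the longest common subsequence has length 7.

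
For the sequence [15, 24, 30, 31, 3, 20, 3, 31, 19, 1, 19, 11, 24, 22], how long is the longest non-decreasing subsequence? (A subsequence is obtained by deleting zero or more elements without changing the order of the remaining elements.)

One longest non-decreasing subsequence is 15, 24, 30, 31, 31 (positions 1,2,3,4,8), of length 5; no longer one exists.

5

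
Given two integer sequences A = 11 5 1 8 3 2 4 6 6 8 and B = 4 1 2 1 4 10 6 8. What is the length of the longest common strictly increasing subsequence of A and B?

5

For each value that appears in both, track the longest common increasing run ending there.
The best achievable length is 5; one witness is 1, 2, 4, 6, 8 (A-positions 3,6,7,8,10, B-positions 2,3,5,7,8).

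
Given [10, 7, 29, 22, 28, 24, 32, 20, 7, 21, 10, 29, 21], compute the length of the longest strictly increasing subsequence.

Let dp[i] be the longest increasing subsequence ending at position i. Then dp = [1, 1, 2, 2, 3, 3, 4, 2, 1, 3, 2, 4, 3].
The maximum is 4; one witness is 10, 22, 28, 32 at positions 1,4,5,7.

4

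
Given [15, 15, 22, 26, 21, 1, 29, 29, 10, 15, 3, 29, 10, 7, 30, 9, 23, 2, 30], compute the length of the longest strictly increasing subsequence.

One longest increasing subsequence is 1, 3, 7, 9, 23, 30 (positions 6,11,14,16,17,19), of length 6; no longer one exists.

6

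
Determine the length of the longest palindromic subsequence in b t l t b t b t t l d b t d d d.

Using dp[i][j] = 2 + dp[i+1][j−1] if the ends match, else max(dp[i+1][j], dp[i][j−1]):
dp[1][16] = 9. A witness is tlttbttlt at positions 2,3,4,6,7,8,9,10,13.

9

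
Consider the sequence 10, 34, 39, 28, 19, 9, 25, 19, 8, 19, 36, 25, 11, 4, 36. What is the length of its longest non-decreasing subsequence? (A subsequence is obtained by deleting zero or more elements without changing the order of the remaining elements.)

Let dp[i] be the longest non-decreasing subsequence ending at position i. Then dp = [1, 2, 3, 2, 2, 1, 3, 3, 1, 4, 5, 5, 2, 1, 6].
The maximum is 6; one witness is 10, 19, 19, 19, 36, 36 at positions 1,5,8,10,11,15.

6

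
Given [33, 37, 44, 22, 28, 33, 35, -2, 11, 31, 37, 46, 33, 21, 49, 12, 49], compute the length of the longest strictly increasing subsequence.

One longest increasing subsequence is 22, 28, 33, 35, 37, 46, 49 (positions 4,5,6,7,11,12,15), of length 7; no longer one exists.

7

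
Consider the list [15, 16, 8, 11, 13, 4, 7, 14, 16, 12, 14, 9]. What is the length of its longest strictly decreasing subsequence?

4

One longest decreasing subsequence is 15, 13, 12, 9 (positions 1,5,10,12), of length 4; no longer one exists.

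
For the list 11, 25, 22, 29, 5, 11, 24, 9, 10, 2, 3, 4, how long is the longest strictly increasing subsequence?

3

Scanning left to right, the best length ending at each element is: 11→1, 25→2, 22→2, 29→3, 5→1, 11→2, 24→3, 9→2, 10→3, 2→1, 3→2, 4→3.
So the longest increasing subsequence has length 3, e.g. 11, 25, 29.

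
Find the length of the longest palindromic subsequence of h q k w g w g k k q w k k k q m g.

9

Using dp[i][j] = 2 + dp[i+1][j−1] if the ends match, else max(dp[i+1][j], dp[i][j−1]):
dp[1][17] = 9. A witness is qkkkwkkkq at positions 2,3,8,9,11,12,13,14,15.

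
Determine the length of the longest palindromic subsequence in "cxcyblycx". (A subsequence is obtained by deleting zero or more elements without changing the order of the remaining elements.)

7

One longest palindromic subsequence is xcylycx (positions 2,3,4,6,7,8,9); it reads the same forward and backward, and the interval DP gives dp[1][9] = 7.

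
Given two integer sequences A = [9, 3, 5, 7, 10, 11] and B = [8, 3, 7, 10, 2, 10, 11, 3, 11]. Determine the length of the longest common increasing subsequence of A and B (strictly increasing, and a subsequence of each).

A longest common strictly increasing subsequence is 3, 7, 10, 11 (length 4); it appears in order in both A and B, and no longer such subsequence exists.

4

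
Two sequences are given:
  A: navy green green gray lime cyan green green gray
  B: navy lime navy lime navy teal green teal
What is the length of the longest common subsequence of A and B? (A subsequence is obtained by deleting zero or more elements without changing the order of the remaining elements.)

3

A longest common subsequence is navy, lime, green (length 3); the LCS DP confirms no longer common subsequence exists.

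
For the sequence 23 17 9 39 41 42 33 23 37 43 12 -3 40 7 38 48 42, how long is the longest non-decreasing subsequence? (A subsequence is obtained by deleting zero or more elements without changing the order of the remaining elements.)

6

Let dp[i] be the longest non-decreasing subsequence ending at position i. Then dp = [1, 1, 1, 2, 3, 4, 2, 2, 3, 5, 2, 1, 4, 2, 4, 6, 5].
The maximum is 6; one witness is 23, 39, 41, 42, 43, 48 at positions 1,4,5,6,10,16.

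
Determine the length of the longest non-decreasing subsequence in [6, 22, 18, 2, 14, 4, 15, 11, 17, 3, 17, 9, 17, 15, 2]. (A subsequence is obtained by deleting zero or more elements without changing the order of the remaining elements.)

Let dp[i] be the longest non-decreasing subsequence ending at position i. Then dp = [1, 2, 2, 1, 2, 2, 3, 3, 4, 2, 5, 3, 6, 4, 2].
The maximum is 6; one witness is 6, 14, 15, 17, 17, 17 at positions 1,5,7,9,11,13.

6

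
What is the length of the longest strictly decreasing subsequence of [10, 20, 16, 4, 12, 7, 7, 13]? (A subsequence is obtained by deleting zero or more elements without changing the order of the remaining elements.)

4

One longest decreasing subsequence is 20, 16, 12, 7 (positions 2,3,5,6), of length 4; no longer one exists.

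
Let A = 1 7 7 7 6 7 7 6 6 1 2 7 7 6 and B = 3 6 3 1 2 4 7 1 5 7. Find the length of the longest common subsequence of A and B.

Backtracking the LCS table gives one alignment: 6 (A5,B2) → 1 (A10,B4) → 2 (A11,B5) → 7 (A12,B7) → 7 (A13,B10).
So the longest common subsequence has length 5.

5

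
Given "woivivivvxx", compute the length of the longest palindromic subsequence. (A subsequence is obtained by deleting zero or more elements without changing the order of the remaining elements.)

Using dp[i][j] = 2 + dp[i+1][j−1] if the ends match, else max(dp[i+1][j], dp[i][j−1]):
dp[1][11] = 5. A witness is vvivv at positions 4,6,7,8,9.

5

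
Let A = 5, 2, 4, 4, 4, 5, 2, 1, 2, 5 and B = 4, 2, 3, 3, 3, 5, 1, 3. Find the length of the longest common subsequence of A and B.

A longest common subsequence is 2, 5, 1 (length 3); the LCS DP confirms no longer common subsequence exists.

3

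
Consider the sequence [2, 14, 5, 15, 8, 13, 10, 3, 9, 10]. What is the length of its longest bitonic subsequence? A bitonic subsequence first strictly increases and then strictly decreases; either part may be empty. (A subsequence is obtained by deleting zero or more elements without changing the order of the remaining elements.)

One longest bitonic subsequence is 2, 14, 15, 13, 10, 9 (positions 1,2,4,6,7,9): it rises to 15 then falls. Length 6 is optimal.

6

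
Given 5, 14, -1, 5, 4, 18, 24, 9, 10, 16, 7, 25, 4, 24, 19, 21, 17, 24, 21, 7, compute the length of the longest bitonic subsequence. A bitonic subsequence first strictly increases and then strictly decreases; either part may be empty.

10

One longest bitonic subsequence is -1, 5, 9, 10, 16, 25, 24, 21, 17, 7 (positions 3,4,8,9,10,12,14,16,17,20): it rises to 25 then falls. Length 10 is optimal.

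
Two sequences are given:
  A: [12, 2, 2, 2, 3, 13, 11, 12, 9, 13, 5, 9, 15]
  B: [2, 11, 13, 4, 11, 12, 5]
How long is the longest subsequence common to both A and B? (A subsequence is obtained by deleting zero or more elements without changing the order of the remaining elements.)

5

A longest common subsequence is 2, 13, 11, 12, 5 (length 5); the LCS DP confirms no longer common subsequence exists.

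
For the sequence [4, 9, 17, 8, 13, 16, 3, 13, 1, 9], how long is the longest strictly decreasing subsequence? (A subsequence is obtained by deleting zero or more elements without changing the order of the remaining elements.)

4

One longest decreasing subsequence is 9, 8, 3, 1 (positions 2,4,7,9), of length 4; no longer one exists.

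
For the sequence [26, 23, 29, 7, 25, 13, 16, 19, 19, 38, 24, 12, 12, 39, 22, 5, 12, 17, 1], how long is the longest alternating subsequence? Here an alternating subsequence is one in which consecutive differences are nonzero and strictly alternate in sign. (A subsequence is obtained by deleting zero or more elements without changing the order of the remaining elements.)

Track the best alternating length ending on an up-step vs a down-step at each position: up/down = 1/1, 1/2, 3/1, 1/4, 5/4, 5/6, 7/6, 7/6, 7/6, 7/1, 7/8, 5/8, 5/8, 9/1, 9/10, 1/10, 11/10, 11/10, 1/12.
The maximum over both is 12; one such subsequence is 26, 23, 29, 7, 25, 13, 38, 24, 39, 5, 12, 1.

12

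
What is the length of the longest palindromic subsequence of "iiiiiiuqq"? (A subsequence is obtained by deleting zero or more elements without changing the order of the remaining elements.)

6

Using dp[i][j] = 2 + dp[i+1][j−1] if the ends match, else max(dp[i+1][j], dp[i][j−1]):
dp[1][9] = 6. A witness is iiiiii at positions 1,2,3,4,5,6.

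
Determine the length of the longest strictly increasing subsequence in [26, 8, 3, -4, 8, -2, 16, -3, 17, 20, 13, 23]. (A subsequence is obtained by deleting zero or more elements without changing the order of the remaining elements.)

Let dp[i] be the longest increasing subsequence ending at position i. Then dp = [1, 1, 1, 1, 2, 2, 3, 2, 4, 5, 3, 6].
The maximum is 6; one witness is 3, 8, 16, 17, 20, 23 at positions 3,5,7,9,10,12.

6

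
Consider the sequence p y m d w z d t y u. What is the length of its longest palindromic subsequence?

5

One longest palindromic subsequence is ydzdy (positions 2,4,6,7,9); it reads the same forward and backward, and the interval DP gives dp[1][10] = 5.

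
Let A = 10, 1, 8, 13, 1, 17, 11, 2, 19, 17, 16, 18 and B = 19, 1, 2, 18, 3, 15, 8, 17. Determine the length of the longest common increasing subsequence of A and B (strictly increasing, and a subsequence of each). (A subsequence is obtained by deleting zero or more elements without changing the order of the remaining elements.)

3

A longest common strictly increasing subsequence is 1, 2, 18 (length 3); it appears in order in both A and B, and no longer such subsequence exists.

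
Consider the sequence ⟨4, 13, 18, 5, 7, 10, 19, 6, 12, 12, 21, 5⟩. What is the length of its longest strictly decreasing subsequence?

One longest decreasing subsequence is 13, 7, 6, 5 (positions 2,5,8,12), of length 4; no longer one exists.

4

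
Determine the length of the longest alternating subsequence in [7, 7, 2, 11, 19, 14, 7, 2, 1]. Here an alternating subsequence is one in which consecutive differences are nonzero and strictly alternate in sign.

Track the best alternating length ending on an up-step vs a down-step at each position: up/down = 1/1, 1/1, 1/2, 3/1, 3/1, 3/4, 3/4, 1/4, 1/4.
The maximum over both is 4; one such subsequence is 7, 2, 19, 14.

4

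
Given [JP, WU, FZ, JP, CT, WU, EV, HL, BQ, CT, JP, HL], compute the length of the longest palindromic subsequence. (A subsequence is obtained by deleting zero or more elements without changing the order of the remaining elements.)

Using dp[i][j] = 2 + dp[i+1][j−1] if the ends match, else max(dp[i+1][j], dp[i][j−1]):
dp[1][12] = 5. A witness is JP CT BQ CT JP at positions 4,5,9,10,11.

5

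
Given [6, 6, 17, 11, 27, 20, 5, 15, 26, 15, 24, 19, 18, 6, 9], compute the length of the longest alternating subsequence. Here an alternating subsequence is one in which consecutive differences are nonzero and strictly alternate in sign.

10

Track the best alternating length ending on an up-step vs a down-step at each position: up/down = 1/1, 1/1, 2/1, 2/3, 4/1, 4/5, 1/5, 6/5, 6/5, 6/7, 8/7, 8/9, 8/9, 6/9, 10/9.
The maximum over both is 10; one such subsequence is 6, 17, 11, 27, 20, 26, 15, 24, 6, 9.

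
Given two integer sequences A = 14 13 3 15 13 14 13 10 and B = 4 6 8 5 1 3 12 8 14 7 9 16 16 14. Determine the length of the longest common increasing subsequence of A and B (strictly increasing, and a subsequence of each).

2

For each value that appears in both, track the longest common increasing run ending there.
The best achievable length is 2; one witness is 3, 14 (A-positions 3,6, B-positions 6,9).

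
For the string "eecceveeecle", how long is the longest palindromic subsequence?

8

Using dp[i][j] = 2 + dp[i+1][j−1] if the ends match, else max(dp[i+1][j], dp[i][j−1]):
dp[1][12] = 8. A witness is eceeeece at positions 1,4,5,7,8,9,10,12.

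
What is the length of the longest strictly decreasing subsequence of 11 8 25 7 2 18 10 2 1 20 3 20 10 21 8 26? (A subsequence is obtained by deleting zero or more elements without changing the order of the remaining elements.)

5

One longest decreasing subsequence is 11, 8, 7, 2, 1 (positions 1,2,4,5,9), of length 5; no longer one exists.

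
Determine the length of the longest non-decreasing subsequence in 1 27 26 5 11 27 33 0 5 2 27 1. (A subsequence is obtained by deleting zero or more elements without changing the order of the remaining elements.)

Let dp[i] be the longest non-decreasing subsequence ending at position i. Then dp = [1, 2, 2, 2, 3, 4, 5, 1, 3, 2, 5, 2].
The maximum is 5; one witness is 1, 5, 11, 27, 33 at positions 1,4,5,6,7.

5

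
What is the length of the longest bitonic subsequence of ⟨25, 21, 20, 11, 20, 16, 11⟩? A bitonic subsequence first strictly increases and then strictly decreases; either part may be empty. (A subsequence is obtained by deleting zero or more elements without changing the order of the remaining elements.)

One longest bitonic subsequence is 25, 21, 20, 16, 11 (positions 1,2,5,6,7): it rises to 25 then falls. Length 5 is optimal.

5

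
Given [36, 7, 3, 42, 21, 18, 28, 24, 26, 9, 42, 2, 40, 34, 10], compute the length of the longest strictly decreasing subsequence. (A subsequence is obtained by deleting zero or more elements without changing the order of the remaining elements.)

Scanning left to right, the best length ending at each element is: 36→1, 7→2, 3→3, 42→1, 21→2, 18→3, 28→2, 24→3, 26→3, 9→4, 42→1, 2→5, 40→2, 34→3, 10→4.
So the longest decreasing subsequence has length 5, e.g. 36, 21, 18, 9, 2.

5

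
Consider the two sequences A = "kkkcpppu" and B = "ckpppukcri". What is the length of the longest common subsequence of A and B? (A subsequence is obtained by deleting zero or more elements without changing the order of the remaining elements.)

A longest common subsequence is kpppu (length 5); the LCS DP confirms no longer common subsequence exists.

5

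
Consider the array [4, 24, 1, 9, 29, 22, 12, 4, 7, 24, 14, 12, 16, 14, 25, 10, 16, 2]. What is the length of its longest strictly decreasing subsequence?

6

Let dp[i] be the longest decreasing subsequence ending at position i. Then dp = [1, 1, 2, 2, 1, 2, 3, 4, 4, 2, 3, 4, 3, 4, 2, 5, 3, 6].
The maximum is 6; one witness is 24, 22, 14, 12, 10, 2 at positions 2,6,11,12,16,18.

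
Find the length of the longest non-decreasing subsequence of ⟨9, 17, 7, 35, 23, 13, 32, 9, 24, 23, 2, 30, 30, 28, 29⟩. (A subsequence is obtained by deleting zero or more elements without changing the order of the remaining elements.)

6

Let dp[i] be the longest non-decreasing subsequence ending at position i. Then dp = [1, 2, 1, 3, 3, 2, 4, 2, 4, 4, 1, 5, 6, 5, 6].
The maximum is 6; one witness is 9, 17, 23, 24, 30, 30 at positions 1,2,5,9,12,13.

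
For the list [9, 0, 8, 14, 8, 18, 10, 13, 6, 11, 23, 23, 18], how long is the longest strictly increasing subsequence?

5

One longest increasing subsequence is 0, 8, 14, 18, 23 (positions 2,3,4,6,11), of length 5; no longer one exists.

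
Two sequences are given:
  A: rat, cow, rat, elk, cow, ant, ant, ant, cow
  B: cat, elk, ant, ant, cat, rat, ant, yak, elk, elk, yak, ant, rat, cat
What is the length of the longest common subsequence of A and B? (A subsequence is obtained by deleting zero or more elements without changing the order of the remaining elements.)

4

A longest common subsequence is elk, ant, ant, ant (length 4); the LCS DP confirms no longer common subsequence exists.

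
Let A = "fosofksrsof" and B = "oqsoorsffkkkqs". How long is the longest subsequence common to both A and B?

6

Backtracking the LCS table gives one alignment: o (A2,B1) → s (A3,B3) → o (A4,B5) → f (A5,B9) → k (A6,B12) → s (A9,B14).
So the longest common subsequence has length 6.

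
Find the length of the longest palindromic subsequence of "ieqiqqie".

One longest palindromic subsequence is eiqqie (positions 2,4,5,6,7,8); it reads the same forward and backward, and the interval DP gives dp[1][8] = 6.

6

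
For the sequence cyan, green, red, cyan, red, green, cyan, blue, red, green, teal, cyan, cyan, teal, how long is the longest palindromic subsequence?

Using dp[i][j] = 2 + dp[i+1][j−1] if the ends match, else max(dp[i+1][j], dp[i][j−1]):
dp[1][14] = 9. A witness is cyan green red cyan green cyan red green cyan at positions 1,2,3,4,6,7,9,10,13.

9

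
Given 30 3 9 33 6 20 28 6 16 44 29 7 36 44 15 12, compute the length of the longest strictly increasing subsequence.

Scanning left to right, the best length ending at each element is: 30→1, 3→1, 9→2, 33→3, 6→2, 20→3, 28→4, 6→2, 16→3, 44→5, 29→5, 7→3, 36→6, 44→7, 15→4, 12→4.
So the longest increasing subsequence has length 7, e.g. 3, 9, 20, 28, 29, 36, 44.

7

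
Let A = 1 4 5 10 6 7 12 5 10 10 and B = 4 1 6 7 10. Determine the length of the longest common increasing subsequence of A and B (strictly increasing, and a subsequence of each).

4

For each value that appears in both, track the longest common increasing run ending there.
The best achievable length is 4; one witness is 4, 6, 7, 10 (A-positions 2,5,6,9, B-positions 1,3,4,5).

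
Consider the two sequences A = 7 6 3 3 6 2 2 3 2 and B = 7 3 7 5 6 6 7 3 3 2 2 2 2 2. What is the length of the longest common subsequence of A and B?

7

A longest common subsequence is 7, 6, 3, 3, 2, 2, 2 (length 7); the LCS DP confirms no longer common subsequence exists.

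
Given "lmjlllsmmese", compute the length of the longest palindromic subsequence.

One longest palindromic subsequence is mlllm (positions 2,4,5,6,9); it reads the same forward and backward, and the interval DP gives dp[1][12] = 5.

5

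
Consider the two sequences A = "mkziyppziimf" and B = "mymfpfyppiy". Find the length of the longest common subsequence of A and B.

5

Backtracking the LCS table gives one alignment: m (A1,B3) → y (A5,B7) → p (A6,B8) → p (A7,B9) → i (A9,B10).
So the longest common subsequence has length 5.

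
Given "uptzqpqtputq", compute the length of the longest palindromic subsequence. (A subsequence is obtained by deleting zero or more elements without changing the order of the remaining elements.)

9

Using dp[i][j] = 2 + dp[i+1][j−1] if the ends match, else max(dp[i+1][j], dp[i][j−1]):
dp[1][12] = 9. A witness is uptqpqtpu at positions 1,2,3,5,6,7,8,9,10.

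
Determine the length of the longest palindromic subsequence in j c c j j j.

One longest palindromic subsequence is jjjj (positions 1,4,5,6); it reads the same forward and backward, and the interval DP gives dp[1][6] = 4.

4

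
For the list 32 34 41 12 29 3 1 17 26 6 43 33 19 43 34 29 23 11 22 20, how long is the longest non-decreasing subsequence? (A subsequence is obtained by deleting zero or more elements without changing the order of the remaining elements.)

5

Let dp[i] be the longest non-decreasing subsequence ending at position i. Then dp = [1, 2, 3, 1, 2, 1, 1, 2, 3, 2, 4, 4, 3, 5, 5, 4, 4, 3, 4, 4].
The maximum is 5; one witness is 32, 34, 41, 43, 43 at positions 1,2,3,11,14.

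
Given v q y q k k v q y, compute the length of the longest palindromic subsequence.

One longest palindromic subsequence is yqkkqy (positions 3,4,5,6,8,9); it reads the same forward and backward, and the interval DP gives dp[1][9] = 6.

6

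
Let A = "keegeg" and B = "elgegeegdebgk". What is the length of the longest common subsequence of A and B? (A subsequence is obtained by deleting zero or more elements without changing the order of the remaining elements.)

Backtracking the LCS table gives one alignment: e (A2,B6) → e (A3,B7) → g (A4,B8) → e (A5,B10) → g (A6,B12).
So the longest common subsequence has length 5.

5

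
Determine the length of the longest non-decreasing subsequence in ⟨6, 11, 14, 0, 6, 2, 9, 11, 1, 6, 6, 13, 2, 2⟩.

One longest non-decreasing subsequence is 6, 6, 9, 11, 13 (positions 1,5,7,8,12), of length 5; no longer one exists.

5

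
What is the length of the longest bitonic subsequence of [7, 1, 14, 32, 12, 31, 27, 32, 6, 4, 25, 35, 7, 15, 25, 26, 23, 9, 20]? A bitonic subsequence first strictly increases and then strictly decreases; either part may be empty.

8

One longest bitonic subsequence is 7, 14, 32, 31, 27, 26, 23, 20 (positions 1,3,4,6,7,16,17,19): it rises to 32 then falls. Length 8 is optimal.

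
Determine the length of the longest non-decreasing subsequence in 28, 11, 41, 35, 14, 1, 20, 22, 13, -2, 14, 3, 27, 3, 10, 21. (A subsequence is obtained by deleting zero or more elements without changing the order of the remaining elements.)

Scanning left to right, the best length ending at each element is: 28→1, 11→1, 41→2, 35→2, 14→2, 1→1, 20→3, 22→4, 13→2, -2→1, 14→3, 3→2, 27→5, 3→3, 10→4, 21→5.
So the longest non-decreasing subsequence has length 5, e.g. 11, 14, 20, 22, 27.

5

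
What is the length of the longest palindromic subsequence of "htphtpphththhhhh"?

Using dp[i][j] = 2 + dp[i+1][j−1] if the ends match, else max(dp[i+1][j], dp[i][j−1]):
dp[1][16] = 10. A witness is hthtppthth at positions 1,2,4,5,6,7,9,10,11,16.

10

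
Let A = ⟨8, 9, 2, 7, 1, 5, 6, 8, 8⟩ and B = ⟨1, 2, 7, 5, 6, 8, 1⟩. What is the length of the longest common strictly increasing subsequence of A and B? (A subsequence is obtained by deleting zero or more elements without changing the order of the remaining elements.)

4

A longest common strictly increasing subsequence is 1, 5, 6, 8 (length 4); it appears in order in both A and B, and no longer such subsequence exists.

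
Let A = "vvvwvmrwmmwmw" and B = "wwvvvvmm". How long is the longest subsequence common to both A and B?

6

A longest common subsequence is vvvvmm (length 6); the LCS DP confirms no longer common subsequence exists.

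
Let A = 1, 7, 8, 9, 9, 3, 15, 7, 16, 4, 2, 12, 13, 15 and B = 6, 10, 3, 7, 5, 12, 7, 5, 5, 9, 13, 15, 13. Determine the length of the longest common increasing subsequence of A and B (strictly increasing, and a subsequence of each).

5

For each value that appears in both, track the longest common increasing run ending there.
The best achievable length is 5; one witness is 3, 7, 12, 13, 15 (A-positions 6,8,12,13,14, B-positions 3,4,6,11,12).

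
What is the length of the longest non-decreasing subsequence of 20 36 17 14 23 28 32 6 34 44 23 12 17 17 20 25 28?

Scanning left to right, the best length ending at each element is: 20→1, 36→2, 17→1, 14→1, 23→2, 28→3, 32→4, 6→1, 34→5, 44→6, 23→3, 12→2, 17→3, 17→4, 20→5, 25→6, 28→7.
So the longest non-decreasing subsequence has length 7, e.g. 6, 12, 17, 17, 20, 25, 28.

7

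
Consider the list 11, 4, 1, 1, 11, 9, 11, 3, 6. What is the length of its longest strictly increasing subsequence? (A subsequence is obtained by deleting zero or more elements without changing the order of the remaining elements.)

3

Scanning left to right, the best length ending at each element is: 11→1, 4→1, 1→1, 1→1, 11→2, 9→2, 11→3, 3→2, 6→3.
So the longest increasing subsequence has length 3, e.g. 4, 9, 11.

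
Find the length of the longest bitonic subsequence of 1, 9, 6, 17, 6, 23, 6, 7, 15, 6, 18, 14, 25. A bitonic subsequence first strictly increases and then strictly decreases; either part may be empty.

One longest bitonic subsequence is 1, 9, 17, 23, 18, 14 (positions 1,2,4,6,11,12): it rises to 23 then falls. Length 6 is optimal.

6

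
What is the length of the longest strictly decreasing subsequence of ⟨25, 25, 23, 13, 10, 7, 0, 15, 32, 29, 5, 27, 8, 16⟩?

One longest decreasing subsequence is 25, 23, 13, 10, 7, 0 (positions 1,3,4,5,6,7), of length 6; no longer one exists.

6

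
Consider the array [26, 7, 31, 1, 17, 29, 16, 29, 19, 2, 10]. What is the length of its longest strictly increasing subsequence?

3

Scanning left to right, the best length ending at each element is: 26→1, 7→1, 31→2, 1→1, 17→2, 29→3, 16→2, 29→3, 19→3, 2→2, 10→3.
So the longest increasing subsequence has length 3, e.g. 7, 17, 29.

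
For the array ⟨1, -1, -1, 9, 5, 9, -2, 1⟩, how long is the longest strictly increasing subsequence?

3

Let dp[i] be the longest increasing subsequence ending at position i. Then dp = [1, 1, 1, 2, 2, 3, 1, 2].
The maximum is 3; one witness is 1, 5, 9 at positions 1,5,6.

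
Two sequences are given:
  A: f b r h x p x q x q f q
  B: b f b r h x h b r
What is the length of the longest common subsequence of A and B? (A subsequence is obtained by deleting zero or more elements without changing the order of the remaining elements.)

A longest common subsequence is fbrhx (length 5); the LCS DP confirms no longer common subsequence exists.

5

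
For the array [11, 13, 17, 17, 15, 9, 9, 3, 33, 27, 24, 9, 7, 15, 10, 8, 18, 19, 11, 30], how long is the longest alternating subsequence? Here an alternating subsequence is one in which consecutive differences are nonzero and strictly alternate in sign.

A longest alternating subsequence is 11, 17, 15, 33, 9, 15, 10, 18, 11, 30 (positions 1,3,5,9,12,14,15,17,19,20); its 9 consecutive differences strictly alternate in sign, and length 10 is optimal.

10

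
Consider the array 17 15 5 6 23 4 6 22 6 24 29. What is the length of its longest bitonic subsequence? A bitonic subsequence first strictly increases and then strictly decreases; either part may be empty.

One longest bitonic subsequence is 5, 6, 23, 22, 6 (positions 3,4,5,8,9): it rises to 23 then falls. Length 5 is optimal.

5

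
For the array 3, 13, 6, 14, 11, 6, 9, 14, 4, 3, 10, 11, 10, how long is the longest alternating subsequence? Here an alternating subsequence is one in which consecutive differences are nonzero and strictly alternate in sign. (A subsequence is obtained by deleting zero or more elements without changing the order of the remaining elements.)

Track the best alternating length ending on an up-step vs a down-step at each position: up/down = 1/1, 2/1, 2/3, 4/1, 4/5, 2/5, 6/5, 6/1, 2/7, 1/7, 8/7, 8/7, 8/9.
The maximum over both is 9; one such subsequence is 3, 13, 6, 14, 6, 9, 4, 11, 10.

9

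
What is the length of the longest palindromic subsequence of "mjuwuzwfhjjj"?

One longest palindromic subsequence is jwzwj (positions 2,4,6,7,12); it reads the same forward and backward, and the interval DP gives dp[1][12] = 5.

5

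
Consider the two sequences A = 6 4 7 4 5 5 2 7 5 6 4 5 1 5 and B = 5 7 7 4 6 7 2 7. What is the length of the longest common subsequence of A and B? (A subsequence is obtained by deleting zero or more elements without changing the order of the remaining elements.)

A longest common subsequence is 6, 7, 2, 7 (length 4); the LCS DP confirms no longer common subsequence exists.

4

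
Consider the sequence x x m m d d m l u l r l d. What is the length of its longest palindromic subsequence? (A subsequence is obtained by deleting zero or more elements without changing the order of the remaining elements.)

One longest palindromic subsequence is dlrld (positions 5,8,11,12,13); it reads the same forward and backward, and the interval DP gives dp[1][13] = 5.

5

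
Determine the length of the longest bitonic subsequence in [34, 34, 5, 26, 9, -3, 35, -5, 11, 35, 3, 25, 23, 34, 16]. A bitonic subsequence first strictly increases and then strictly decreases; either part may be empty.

Let inc[i] be the LIS ending at i and dec[i] the longest strictly decreasing subsequence starting at i. inc = [1, 1, 1, 2, 2, 1, 3, 1, 3, 4, 2, 4, 4, 5, 4], dec = [5, 5, 3, 4, 3, 2, 4, 1, 2, 4, 1, 3, 2, 2, 1].
max_i inc[i]+dec[i]−1 = 7, with one witness 5, 9, 11, 35, 25, 23, 16.

7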